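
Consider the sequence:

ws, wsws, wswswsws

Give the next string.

Each string is two copies of the previous one concatenated.
Doubling wswswsws:

wswswswswswswsws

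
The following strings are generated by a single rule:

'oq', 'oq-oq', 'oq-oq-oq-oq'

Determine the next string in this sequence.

s(k+1) = s(k)·-·s(k) — each term doubles the last with '-' between the halves.
Doubling oq-oq-oq-oq with '-' between the halves:

oq-oq-oq-oq-oq-oq-oq-oq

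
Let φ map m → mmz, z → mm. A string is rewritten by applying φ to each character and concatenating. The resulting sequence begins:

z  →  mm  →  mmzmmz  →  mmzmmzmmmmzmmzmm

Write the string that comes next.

Rewriting the 16 symbols of mmzmmzmmmmzmmzmm one by one yields mmz mmz mm mmz mmz mm mmz mmz mmz mmz mm mmz mmz mm mmz mmz; concatenated:

mmzmmzmmmmzmmzmmmmzmmzmmzmmzmmmmzmmzmmmmzmmz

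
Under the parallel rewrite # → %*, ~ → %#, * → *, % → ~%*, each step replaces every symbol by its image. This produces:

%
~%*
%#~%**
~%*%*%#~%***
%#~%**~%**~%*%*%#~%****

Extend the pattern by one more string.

Applying the rule to each of the 23 symbols of %#~%**~%**~%*%*%#~%**** gives the pieces ~%* %* %# ~%* * * %# ~%* * * %# ~%* * ~%* * ~%* %* %# ~%* * * * *, which concatenate to the answer.

~%*%*%#~%***%#~%***%#~%**~%**~%*%*%#~%*****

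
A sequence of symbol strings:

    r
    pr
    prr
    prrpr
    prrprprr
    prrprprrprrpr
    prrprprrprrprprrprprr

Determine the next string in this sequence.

prrprprrprrprprrprprrprrprprrprrpr

From term 3 onward, concatenate the last term with the second-to-last: pr·r = prr, prr·pr = prrpr, …
Continuing: prrprprrprrprprrprprr · prrprprrprrpr gives term 8.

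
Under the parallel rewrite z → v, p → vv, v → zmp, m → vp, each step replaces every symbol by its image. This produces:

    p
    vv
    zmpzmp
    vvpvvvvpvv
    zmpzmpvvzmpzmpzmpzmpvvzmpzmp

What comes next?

vvpvvvvpvvzmpzmpvvpvvvvpvvvvpvvvvpvvzmpzmpvvpvvvvpvv

φ(zmpzmpvvzmpzmpzmpzmpvvzmpzmp) expands symbol-by-symbol to v vp vv v vp vv zmp zmp v vp vv v vp vv v vp vv v vp vv zmp zmp v vp vv v vp vv; joining the 28 pieces gives the next term.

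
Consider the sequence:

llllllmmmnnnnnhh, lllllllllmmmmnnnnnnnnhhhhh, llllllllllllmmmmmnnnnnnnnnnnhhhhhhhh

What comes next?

The n-th term is 3n+3 l's then n+2 m's then 3n+2 n's then 3n-1 h's (n = 1, 2, …).
For the next term, n = 4, so the run lengths are 15, 6, 14, 11.

lllllllllllllllmmmmmmnnnnnnnnnnnnnnhhhhhhhhhhh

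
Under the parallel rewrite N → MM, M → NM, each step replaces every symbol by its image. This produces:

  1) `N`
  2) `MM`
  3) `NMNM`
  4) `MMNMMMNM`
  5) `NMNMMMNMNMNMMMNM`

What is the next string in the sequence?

MMNMMMNMNMNMMMNMMMNMMMNMNMNMMMNM

φ(NMNMMMNMNMNMMMNM) expands symbol-by-symbol to MM NM MM NM NM NM MM NM MM NM MM NM NM NM MM NM; joining the 16 pieces gives the next term.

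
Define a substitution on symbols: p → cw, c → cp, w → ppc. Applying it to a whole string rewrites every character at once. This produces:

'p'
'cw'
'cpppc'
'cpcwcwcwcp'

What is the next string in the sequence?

cpcwcpppccpppccpppccpcw

Apply φ to cpcwcwcwcp symbol by symbol: c→cp, p→cw, c→cp, w→ppc, c→cp, w→ppc, c→cp, w→ppc, c→cp, p→cw; joined: cp cw cp ppc cp ppc cp ppc cp cw.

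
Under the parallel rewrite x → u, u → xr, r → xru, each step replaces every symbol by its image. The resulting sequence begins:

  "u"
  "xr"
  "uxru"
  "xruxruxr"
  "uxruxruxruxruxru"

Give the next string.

φ(uxruxruxruxruxru) expands symbol-by-symbol to xr u xru xr u xru xr u xru xr u xru xr u xru xr; joining the 16 pieces gives the next term.

xruxruxruxruxruxruxruxruxruxruxr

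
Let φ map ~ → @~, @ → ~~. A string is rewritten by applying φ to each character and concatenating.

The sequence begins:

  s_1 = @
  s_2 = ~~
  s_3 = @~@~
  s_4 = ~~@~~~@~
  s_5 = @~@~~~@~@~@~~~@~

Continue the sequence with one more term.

~~@~~~@~@~@~~~@~~~@~~~@~@~@~~~@~

Applying the rule to each of the 16 symbols of @~@~~~@~@~@~~~@~ gives the pieces ~~ @~ ~~ @~ @~ @~ ~~ @~ ~~ @~ ~~ @~ @~ @~ ~~ @~, which concatenate to the answer.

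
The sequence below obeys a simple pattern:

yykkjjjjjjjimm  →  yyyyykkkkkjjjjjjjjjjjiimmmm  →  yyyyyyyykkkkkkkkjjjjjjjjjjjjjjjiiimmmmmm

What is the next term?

Term n consists of 3n-1 y's, followed by 3n-1 k's, followed by 4n+3 j's, followed by n i's, followed by 2n m's (n = 1, 2, …).
At n = 4 the blocks have lengths 11, 11, 19, 4, 8.

yyyyyyyyyyykkkkkkkkkkkjjjjjjjjjjjjjjjjjjjiiiimmmmmmmm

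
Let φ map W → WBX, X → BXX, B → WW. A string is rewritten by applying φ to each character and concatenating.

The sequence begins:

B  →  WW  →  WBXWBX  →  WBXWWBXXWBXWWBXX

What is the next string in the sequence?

WBXWWBXXWBXWBXWWBXXBXXWBXWWBXXWBXWBXWWBXXBXX

Applying the rule to each of the 16 symbols of WBXWWBXXWBXWWBXX gives the pieces WBX WW BXX WBX WBX WW BXX BXX WBX WW BXX WBX WBX WW BXX BXX, which concatenate to the answer.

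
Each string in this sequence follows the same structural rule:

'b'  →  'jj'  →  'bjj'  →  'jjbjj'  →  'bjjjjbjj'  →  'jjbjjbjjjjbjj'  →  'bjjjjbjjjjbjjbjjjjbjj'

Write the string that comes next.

jjbjjbjjjjbjjbjjjjbjjjjbjjbjjjjbjj

This is a Fibonacci-style word recurrence s(k) = s(k−2)·s(k−1): e.g. b·jj = bjj.
So term 8 is jjbjjbjjjjbjj·bjjjjbjjjjbjjbjjjjbjj.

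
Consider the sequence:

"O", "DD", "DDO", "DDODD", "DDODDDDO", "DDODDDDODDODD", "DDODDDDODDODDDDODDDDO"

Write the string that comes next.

From term 3 onward, concatenate the last term with the second-to-last: DD·O = DDO, DDO·DD = DDODD, …
So term 8 is DDODDDDODDODDDDODDDDO·DDODDDDODDODD.

DDODDDDODDODDDDODDDDODDODDDDODDODD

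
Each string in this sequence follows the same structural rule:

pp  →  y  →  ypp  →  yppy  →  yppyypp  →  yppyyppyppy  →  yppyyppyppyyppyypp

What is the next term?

yppyyppyppyyppyyppyppyyppyppy

This is a Fibonacci-style word recurrence s(k) = s(k−1)·s(k−2): e.g. y·pp = ypp.
Continuing: yppyyppyppyyppyypp · yppyyppyppy gives term 8.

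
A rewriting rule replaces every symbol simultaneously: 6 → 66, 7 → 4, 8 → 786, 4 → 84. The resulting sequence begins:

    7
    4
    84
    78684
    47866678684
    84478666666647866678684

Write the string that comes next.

786848447866666666666666684478666666647866678684

Replace each of the 23 characters of 84478666666647866678684 in place — 786 84 84 4 786 66 66 66 66 66 66 66 84 4 786 66 66 66 4 786 66 786 84 — and concatenate.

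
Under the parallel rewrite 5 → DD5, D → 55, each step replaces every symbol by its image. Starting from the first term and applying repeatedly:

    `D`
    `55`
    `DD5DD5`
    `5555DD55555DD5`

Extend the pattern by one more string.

DD5DD5DD5DD55555DD5DD5DD5DD5DD55555DD5

φ(5555DD55555DD5) expands symbol-by-symbol to DD5 DD5 DD5 DD5 55 55 DD5 DD5 DD5 DD5 DD5 55 55 DD5; joining the 14 pieces gives the next term.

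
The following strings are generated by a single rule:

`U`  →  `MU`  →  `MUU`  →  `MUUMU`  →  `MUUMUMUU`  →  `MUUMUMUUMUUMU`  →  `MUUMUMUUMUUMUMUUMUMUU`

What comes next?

From term 3 onward, concatenate the last term with the second-to-last: MU·U = MUU, MUU·MU = MUUMU, …
So term 8 is MUUMUMUUMUUMUMUUMUMUU·MUUMUMUUMUUMU.

MUUMUMUUMUUMUMUUMUMUUMUUMUMUUMUUMU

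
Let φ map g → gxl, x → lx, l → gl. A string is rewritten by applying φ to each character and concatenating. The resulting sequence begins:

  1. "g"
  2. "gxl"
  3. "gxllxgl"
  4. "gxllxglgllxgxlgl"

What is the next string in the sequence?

Rewriting the 16 symbols of gxllxglgllxgxlgl one by one yields gxl lx gl gl lx gxl gl gxl gl gl lx gxl lx gl gxl gl; concatenated:

gxllxglgllxgxlglgxlglgllxgxllxglgxlgl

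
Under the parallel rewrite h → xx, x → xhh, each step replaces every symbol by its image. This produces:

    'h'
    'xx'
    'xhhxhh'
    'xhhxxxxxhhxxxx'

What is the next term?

xhhxxxxxhhxhhxhhxhhxhhxxxxxhhxhhxhhxhh

Replace each of the 14 characters of xhhxxxxxhhxxxx in place — xhh xx xx xhh xhh xhh xhh xhh xx xx xhh xhh xhh xhh — and concatenate.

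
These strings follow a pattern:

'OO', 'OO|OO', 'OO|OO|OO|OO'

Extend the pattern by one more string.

s(k+1) = s(k)·|·s(k) — each term doubles the last with '|' between the halves.
One more doubling of OO|OO|OO|OO gives the answer.

OO|OO|OO|OO|OO|OO|OO|OO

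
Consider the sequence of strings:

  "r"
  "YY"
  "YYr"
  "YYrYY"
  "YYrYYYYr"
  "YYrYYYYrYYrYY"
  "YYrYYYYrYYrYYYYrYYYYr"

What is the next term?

YYrYYYYrYYrYYYYrYYYYrYYrYYYYrYYrYY

From term 3 onward, concatenate the last term with the second-to-last: YY·r = YYr, YYr·YY = YYrYY, …
Continuing: YYrYYYYrYYrYYYYrYYYYr · YYrYYYYrYYrYY gives term 8.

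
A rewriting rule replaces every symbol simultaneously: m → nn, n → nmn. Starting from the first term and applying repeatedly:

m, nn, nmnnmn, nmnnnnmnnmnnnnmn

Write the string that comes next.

φ(nmnnnnmnnmnnnnmn) expands symbol-by-symbol to nmn nn nmn nmn nmn nmn nn nmn nmn nn nmn nmn nmn nmn nn nmn; joining the 16 pieces gives the next term.

nmnnnnmnnmnnmnnmnnnnmnnmnnnnmnnmnnmnnmnnnnmn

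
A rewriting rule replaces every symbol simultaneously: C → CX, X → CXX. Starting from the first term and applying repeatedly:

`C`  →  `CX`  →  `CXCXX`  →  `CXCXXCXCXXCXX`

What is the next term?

CXCXXCXCXXCXXCXCXXCXCXXCXXCXCXXCXX

Replace each of the 13 characters of CXCXXCXCXXCXX in place — CX CXX CX CXX CXX CX CXX CX CXX CXX CX CXX CXX — and concatenate.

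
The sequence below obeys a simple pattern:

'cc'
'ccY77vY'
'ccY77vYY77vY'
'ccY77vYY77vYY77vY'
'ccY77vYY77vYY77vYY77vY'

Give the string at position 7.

Every step adds Y77vY to the end: s(k+1) = s(k)·Y77vY.
From ccY77vYY77vYY77vYY77vY, 2 further steps: ccY77vYY77vYY77vYY77vY → ccY77vYY77vYY77vYY77vYY77vY → (answer).

ccY77vYY77vYY77vYY77vYY77vYY77vY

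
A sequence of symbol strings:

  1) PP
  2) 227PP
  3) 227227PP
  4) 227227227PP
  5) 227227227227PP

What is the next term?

The strings grow by a fixed prefix 227 each time.
So the next term is 227·227227227227PP.

227227227227227PP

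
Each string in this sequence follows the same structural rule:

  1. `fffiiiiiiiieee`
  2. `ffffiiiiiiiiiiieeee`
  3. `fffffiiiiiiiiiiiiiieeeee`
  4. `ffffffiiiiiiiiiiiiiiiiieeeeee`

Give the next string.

fffffffiiiiiiiiiiiiiiiiiiiieeeeeee

Term n consists of n+1 f's, followed by 3n+2 i's, followed by n+1 e's, where the shown terms are n = 2, 3, 4, 5.
At n = 6 the blocks have lengths 7, 20, 7.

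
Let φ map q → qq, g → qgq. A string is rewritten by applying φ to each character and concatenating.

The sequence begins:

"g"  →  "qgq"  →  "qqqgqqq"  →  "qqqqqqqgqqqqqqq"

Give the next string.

φ(qqqqqqqgqqqqqqq) expands symbol-by-symbol to qq qq qq qq qq qq qq qgq qq qq qq qq qq qq qq; joining the 15 pieces gives the next term.

qqqqqqqqqqqqqqqgqqqqqqqqqqqqqqq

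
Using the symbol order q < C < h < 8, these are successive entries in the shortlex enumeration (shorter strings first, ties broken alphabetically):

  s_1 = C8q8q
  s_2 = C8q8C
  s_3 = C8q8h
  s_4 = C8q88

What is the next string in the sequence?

The successor of C8q88 increments the rightmost position that isn't already 8 and resets every position after it to q.

C8Cqq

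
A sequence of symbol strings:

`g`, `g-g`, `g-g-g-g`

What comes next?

s(k+1) = s(k)·-·s(k) — each term doubles the last with '-' between the halves.
Doubling g-g-g-g with '-' between the halves:

g-g-g-g-g-g-g-g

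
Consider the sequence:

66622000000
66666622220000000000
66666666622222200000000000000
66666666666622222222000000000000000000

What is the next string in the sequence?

Reading off run lengths: 6 runs 3, 6, 9, 12; 2 runs 2, 4, 6, 8; 0 runs 6, 10, 14, 18 — each is linear in n (n = 1, 2, …).
For the next term, n = 5, so the run lengths are 15, 10, 22.

66666666666666622222222220000000000000000000000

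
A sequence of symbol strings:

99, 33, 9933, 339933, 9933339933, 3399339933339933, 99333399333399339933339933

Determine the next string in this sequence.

From term 3 onward, concatenate the second-to-last term with the last: 99·33 = 9933, 33·9933 = 339933, …
The next term joins 3399339933339933 and 99333399333399339933339933.

339933993333993399333399333399339933339933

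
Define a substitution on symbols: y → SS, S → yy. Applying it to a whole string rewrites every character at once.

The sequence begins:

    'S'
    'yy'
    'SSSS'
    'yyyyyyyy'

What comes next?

Expanding yyyyyyyy: y→SS, y→SS, y→SS, y→SS, y→SS, y→SS, y→SS, y→SS. Concatenated: SS SS SS SS SS SS SS SS.

SSSSSSSSSSSSSSSS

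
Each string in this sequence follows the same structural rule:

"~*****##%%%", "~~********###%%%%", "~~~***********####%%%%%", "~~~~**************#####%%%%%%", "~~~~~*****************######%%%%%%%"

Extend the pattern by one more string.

The n-th term is n ~'s then 3n+2 *'s then n+1 #'s then n+2 %'s (n = 1, 2, …).
Setting n = 6 gives 6, 20, 7, 8 characters in each block.

~~~~~~********************#######%%%%%%%%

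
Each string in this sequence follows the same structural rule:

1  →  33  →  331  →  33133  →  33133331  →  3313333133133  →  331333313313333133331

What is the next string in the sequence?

This is a Fibonacci-style word recurrence s(k) = s(k−1)·s(k−2): e.g. 33·1 = 331.
Continuing: 331333313313333133331 · 3313333133133 gives term 8.

3313333133133331333313313333133133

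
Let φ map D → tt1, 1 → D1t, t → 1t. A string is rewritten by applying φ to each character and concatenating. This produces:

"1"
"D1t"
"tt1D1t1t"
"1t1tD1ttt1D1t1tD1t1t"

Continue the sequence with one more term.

D1t1tD1t1ttt1D1t1t1t1tD1ttt1D1t1tD1t1ttt1D1t1tD1t1t

Applying the rule to each of the 20 symbols of 1t1tD1ttt1D1t1tD1t1t gives the pieces D1t 1t D1t 1t tt1 D1t 1t 1t 1t D1t tt1 D1t 1t D1t 1t tt1 D1t 1t D1t 1t, which concatenate to the answer.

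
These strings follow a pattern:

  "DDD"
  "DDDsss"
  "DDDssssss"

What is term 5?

DDDssssssssssss

Each term is the previous one with sss appended.
From DDDssssss, 2 further steps: DDDssssss → DDDsssssssss → (answer).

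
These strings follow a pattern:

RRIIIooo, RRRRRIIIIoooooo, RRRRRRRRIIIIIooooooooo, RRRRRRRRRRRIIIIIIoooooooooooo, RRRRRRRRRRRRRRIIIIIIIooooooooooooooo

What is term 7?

RRRRRRRRRRRRRRRRRRRRIIIIIIIIIooooooooooooooooooooo

The n-th term is 3n-1 R's then n+2 I's then 3n o's (n = 1, 2, …).
Setting n = 7 gives 20, 9, 21 characters in each block.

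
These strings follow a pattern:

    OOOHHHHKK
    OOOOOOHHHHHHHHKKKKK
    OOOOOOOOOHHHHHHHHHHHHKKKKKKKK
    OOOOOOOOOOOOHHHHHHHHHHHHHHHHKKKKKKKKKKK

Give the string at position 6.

OOOOOOOOOOOOOOOOOOHHHHHHHHHHHHHHHHHHHHHHHHKKKKKKKKKKKKKKKKK

Reading off run lengths: O runs 3, 6, 9, 12; H runs 4, 8, 12, 16; K runs 2, 5, 8, 11 — each is linear in n (n = 1, 2, …).
For term 6, n = 6, so the run lengths are 18, 24, 17.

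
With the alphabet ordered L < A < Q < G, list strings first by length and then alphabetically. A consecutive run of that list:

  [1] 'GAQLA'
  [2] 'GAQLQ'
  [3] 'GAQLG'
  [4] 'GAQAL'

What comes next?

GAQAA

Find the rightmost character of GAQAL below G, bump it to the next letter, and reset everything to its right to L.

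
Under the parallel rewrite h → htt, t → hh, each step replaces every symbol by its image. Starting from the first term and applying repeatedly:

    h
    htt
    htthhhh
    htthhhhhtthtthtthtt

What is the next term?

htthhhhhtthtthtthtthtthhhhhtthhhhhtthhhhhtthhhh

φ(htthhhhhtthtthtthtt) expands symbol-by-symbol to htt hh hh htt htt htt htt htt hh hh htt hh hh htt hh hh htt hh hh; joining the 19 pieces gives the next term.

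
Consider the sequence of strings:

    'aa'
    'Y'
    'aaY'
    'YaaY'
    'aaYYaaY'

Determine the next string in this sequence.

YaaYaaYYaaY

This is a Fibonacci-style word recurrence s(k) = s(k−2)·s(k−1): e.g. aa·Y = aaY.
So term 6 is YaaY·aaYYaaY.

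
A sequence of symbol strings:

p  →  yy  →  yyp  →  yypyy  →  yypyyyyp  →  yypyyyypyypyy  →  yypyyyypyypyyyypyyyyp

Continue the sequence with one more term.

yypyyyypyypyyyypyyyypyypyyyypyypyy

This is a Fibonacci-style word recurrence s(k) = s(k−1)·s(k−2): e.g. yy·p = yyp.
The next term joins yypyyyypyypyyyypyyyyp and yypyyyypyypyy.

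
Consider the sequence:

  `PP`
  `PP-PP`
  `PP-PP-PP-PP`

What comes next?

PP-PP-PP-PP-PP-PP-PP-PP

s(k+1) = s(k)·-·s(k) — each term doubles the last with '-' between the halves.
So the next term is two copies of PP-PP-PP-PP with '-' between the halves.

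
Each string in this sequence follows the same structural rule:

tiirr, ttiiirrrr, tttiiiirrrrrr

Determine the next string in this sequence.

Term n consists of n t's, followed by n+1 i's, followed by 2n r's (n = 1, 2, …).
Setting n = 4 gives 4, 5, 8 characters in each block.

ttttiiiiirrrrrrrr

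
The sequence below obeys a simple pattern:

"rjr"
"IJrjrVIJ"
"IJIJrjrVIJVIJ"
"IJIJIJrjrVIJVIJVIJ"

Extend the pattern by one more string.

Every step adds IJ to the front and VIJ to the end of the previous string.
Applying this once more to IJIJIJrjrVIJVIJVIJ:

IJIJIJIJrjrVIJVIJVIJVIJ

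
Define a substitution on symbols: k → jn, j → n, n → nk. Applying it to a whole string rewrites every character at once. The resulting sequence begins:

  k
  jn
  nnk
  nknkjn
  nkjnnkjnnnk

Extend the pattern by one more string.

nkjnnnknkjnnnknknkjn

Apply φ to nkjnnkjnnnk symbol by symbol: n→nk, k→jn, j→n, n→nk, n→nk, k→jn, j→n, n→nk, n→nk, n→nk, k→jn; joined: nk jn n nk nk jn n nk nk nk jn.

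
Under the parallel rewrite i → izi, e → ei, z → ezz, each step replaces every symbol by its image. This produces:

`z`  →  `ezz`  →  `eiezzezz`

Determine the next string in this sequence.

eiizieiezzezzeiezzezz

Apply φ to eiezzezz symbol by symbol: e→ei, i→izi, e→ei, z→ezz, z→ezz, e→ei, z→ezz, z→ezz; joined: ei izi ei ezz ezz ei ezz ezz.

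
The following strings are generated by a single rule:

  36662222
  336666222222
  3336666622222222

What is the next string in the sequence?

33336666662222222222

Term n consists of n-1 3's, followed by n+1 6's, followed by 2n 2's, where the shown terms are n = 2, 3, 4.
At n = 5 the blocks have lengths 4, 6, 10.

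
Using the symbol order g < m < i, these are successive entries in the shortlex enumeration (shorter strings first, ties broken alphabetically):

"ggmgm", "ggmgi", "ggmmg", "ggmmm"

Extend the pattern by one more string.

Find the rightmost character of ggmmm below i, bump it to the next letter, and reset everything to its right to g.

ggmmi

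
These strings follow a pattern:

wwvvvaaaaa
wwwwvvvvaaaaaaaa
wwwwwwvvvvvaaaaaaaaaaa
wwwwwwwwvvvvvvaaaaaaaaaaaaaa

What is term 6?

wwwwwwwwwwwwvvvvvvvvaaaaaaaaaaaaaaaaaaaa

Term n consists of 2n-2 w's, followed by n+1 v's, followed by 3n-1 a's, where the shown terms are n = 2, 3, 4, 5.
For term 6, n = 7, so the run lengths are 12, 8, 20.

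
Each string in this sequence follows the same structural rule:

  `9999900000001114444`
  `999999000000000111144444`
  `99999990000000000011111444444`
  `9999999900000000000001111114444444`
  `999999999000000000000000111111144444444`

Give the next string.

The n-th term is n+2 9's then 2n+1 0's then n 1's then n+1 4's, where the shown terms are n = 3, 4, 5, 6, 7.
For the next term, n = 8, so the run lengths are 10, 17, 8, 9.

99999999990000000000000000011111111444444444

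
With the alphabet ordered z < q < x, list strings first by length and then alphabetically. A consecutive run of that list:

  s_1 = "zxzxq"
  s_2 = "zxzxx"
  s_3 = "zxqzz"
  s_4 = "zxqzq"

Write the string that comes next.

zxqzx

Find the rightmost character of zxqzq below x, bump it to the next letter, and reset everything to its right to z.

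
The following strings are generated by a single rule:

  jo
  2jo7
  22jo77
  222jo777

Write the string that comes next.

2222jo7777

Every step adds 2 to the front and 7 to the end of the previous string.
One more step from 222jo777 gives the answer.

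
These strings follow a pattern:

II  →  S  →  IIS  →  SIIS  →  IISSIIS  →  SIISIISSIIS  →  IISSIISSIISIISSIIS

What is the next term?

From term 3 onward, concatenate the second-to-last term with the last: II·S = IIS, S·IIS = SIIS, …
The next term joins SIISIISSIIS and IISSIISSIISIISSIIS.

SIISIISSIISIISSIISSIISIISSIIS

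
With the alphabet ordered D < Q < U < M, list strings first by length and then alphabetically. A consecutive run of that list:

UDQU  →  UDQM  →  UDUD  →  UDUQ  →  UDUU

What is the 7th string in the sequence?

UDMD

Continuing the enumeration 2 steps past UDUU: UDUU → UDUM → (answer).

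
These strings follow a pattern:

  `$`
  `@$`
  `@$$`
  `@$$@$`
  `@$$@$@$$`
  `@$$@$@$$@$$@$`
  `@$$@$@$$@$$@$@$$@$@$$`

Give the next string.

Each term (from the third on) is the previous term followed by the one before it: term 3 = @$·$ = @$$.
So term 8 is @$$@$@$$@$$@$@$$@$@$$·@$$@$@$$@$$@$.

@$$@$@$$@$$@$@$$@$@$$@$$@$@$$@$$@$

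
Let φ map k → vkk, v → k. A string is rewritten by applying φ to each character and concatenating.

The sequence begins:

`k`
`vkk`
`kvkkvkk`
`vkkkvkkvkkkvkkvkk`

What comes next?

φ(vkkkvkkvkkkvkkvkk) expands symbol-by-symbol to k vkk vkk vkk k vkk vkk k vkk vkk vkk k vkk vkk k vkk vkk; joining the 17 pieces gives the next term.

kvkkvkkvkkkvkkvkkkvkkvkkvkkkvkkvkkkvkkvkk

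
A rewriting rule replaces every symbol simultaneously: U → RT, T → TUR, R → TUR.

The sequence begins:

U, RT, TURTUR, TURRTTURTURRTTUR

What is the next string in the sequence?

TURRTTURTURTURTURRTTURTURRTTURTURTURTURRTTUR

Replace each of the 16 characters of TURRTTURTURRTTUR in place — TUR RT TUR TUR TUR TUR RT TUR TUR RT TUR TUR TUR TUR RT TUR — and concatenate.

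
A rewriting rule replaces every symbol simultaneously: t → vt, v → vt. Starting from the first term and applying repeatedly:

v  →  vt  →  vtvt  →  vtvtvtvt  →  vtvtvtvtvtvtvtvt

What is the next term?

Applying the rule to each of the 16 symbols of vtvtvtvtvtvtvtvt gives the pieces vt vt vt vt vt vt vt vt vt vt vt vt vt vt vt vt, which concatenate to the answer.

vtvtvtvtvtvtvtvtvtvtvtvtvtvtvtvt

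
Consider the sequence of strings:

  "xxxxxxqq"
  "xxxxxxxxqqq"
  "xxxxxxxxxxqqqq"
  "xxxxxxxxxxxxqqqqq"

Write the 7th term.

Reading off run lengths: x runs 6, 8, 10, 12; q runs 2, 3, 4, 5 — each is linear in n, where the shown terms are n = 2, 3, 4, 5.
Setting n = 8 gives 18, 8 characters in each block.

xxxxxxxxxxxxxxxxxxqqqqqqqq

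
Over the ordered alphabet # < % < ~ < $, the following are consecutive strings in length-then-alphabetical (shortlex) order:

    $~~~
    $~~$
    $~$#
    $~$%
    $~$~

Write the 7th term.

$$##

Stepping forward 2 times from $~$~: $~$~ → $~$$, then the target.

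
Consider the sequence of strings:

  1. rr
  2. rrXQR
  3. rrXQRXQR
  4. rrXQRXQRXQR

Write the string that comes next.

The strings grow by a fixed suffix XQR each time.
Applying this once more to rrXQRXQRXQR:

rrXQRXQRXQRXQR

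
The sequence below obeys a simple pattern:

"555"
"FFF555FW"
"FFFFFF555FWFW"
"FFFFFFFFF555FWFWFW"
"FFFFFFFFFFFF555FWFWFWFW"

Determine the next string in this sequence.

FFFFFFFFFFFFFFF555FWFWFWFWFW

Each term wraps the previous one in FFF on the left and FW on the right.
So the next term is FFF·FFFFFFFFFFFF555FWFWFWFW·FW.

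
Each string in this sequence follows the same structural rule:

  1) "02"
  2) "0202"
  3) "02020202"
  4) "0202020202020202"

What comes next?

02020202020202020202020202020202

Each string is two copies of the previous one concatenated.
So the next term is two copies of 0202020202020202.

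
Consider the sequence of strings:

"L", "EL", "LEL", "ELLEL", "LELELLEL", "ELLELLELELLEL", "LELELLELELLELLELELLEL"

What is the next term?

From term 3 onward, concatenate the second-to-last term with the last: L·EL = LEL, EL·LEL = ELLEL, …
The next term joins ELLELLELELLEL and LELELLELELLELLELELLEL.

ELLELLELELLELLELELLELELLELLELELLEL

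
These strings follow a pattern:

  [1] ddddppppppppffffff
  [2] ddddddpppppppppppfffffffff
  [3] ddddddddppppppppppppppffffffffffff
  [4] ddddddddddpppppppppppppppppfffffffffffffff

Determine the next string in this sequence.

Reading off run lengths: d runs 4, 6, 8, 10; p runs 8, 11, 14, 17; f runs 6, 9, 12, 15 — each is linear in n, where the shown terms are n = 2, 3, 4, 5.
At n = 6 the blocks have lengths 12, 20, 18.

ddddddddddddppppppppppppppppppppffffffffffffffffff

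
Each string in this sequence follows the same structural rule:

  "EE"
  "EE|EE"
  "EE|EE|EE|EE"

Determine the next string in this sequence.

Every step duplicates the string with '|' between the halves.
So the next term is two copies of EE|EE|EE|EE with '|' between the halves.

EE|EE|EE|EE|EE|EE|EE|EE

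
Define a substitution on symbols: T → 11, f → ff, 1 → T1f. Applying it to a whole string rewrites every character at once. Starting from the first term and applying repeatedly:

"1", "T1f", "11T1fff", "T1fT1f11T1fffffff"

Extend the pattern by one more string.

11T1fff11T1fffT1fT1f11T1fffffffffffffff

Replace each of the 17 characters of T1fT1f11T1fffffff in place — 11 T1f ff 11 T1f ff T1f T1f 11 T1f ff ff ff ff ff ff ff — and concatenate.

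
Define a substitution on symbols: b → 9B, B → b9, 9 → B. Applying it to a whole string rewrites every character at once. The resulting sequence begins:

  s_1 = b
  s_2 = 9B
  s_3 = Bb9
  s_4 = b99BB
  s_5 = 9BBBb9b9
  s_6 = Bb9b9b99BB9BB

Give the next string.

φ(Bb9b9b99BB9BB) expands symbol-by-symbol to b9 9B B 9B B 9B B B b9 b9 B b9 b9; joining the 13 pieces gives the next term.

b99BB9BB9BBBb9b9Bb9b9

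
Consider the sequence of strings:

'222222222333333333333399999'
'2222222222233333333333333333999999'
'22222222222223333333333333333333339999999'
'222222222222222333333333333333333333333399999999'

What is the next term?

The n-th term is 2n+3 2's then 4n+1 3's then n+2 9's, where the shown terms are n = 3, 4, 5, 6.
For the next term, n = 7, so the run lengths are 17, 29, 9.

2222222222222222233333333333333333333333333333999999999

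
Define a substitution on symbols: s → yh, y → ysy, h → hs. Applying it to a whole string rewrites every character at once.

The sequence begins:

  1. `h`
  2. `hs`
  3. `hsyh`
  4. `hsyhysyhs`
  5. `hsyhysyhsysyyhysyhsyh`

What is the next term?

Applying the rule to each of the 21 symbols of hsyhysyhsysyyhysyhsyh gives the pieces hs yh ysy hs ysy yh ysy hs yh ysy yh ysy ysy hs ysy yh ysy hs yh ysy hs, which concatenate to the answer.

hsyhysyhsysyyhysyhsyhysyyhysyysyhsysyyhysyhsyhysyhs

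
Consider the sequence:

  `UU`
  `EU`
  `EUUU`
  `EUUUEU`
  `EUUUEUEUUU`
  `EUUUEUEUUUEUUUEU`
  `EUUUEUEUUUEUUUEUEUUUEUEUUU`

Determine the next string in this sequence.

This is a Fibonacci-style word recurrence s(k) = s(k−1)·s(k−2): e.g. EU·UU = EUUU.
So term 8 is EUUUEUEUUUEUUUEUEUUUEUEUUU·EUUUEUEUUUEUUUEU.

EUUUEUEUUUEUUUEUEUUUEUEUUUEUUUEUEUUUEUUUEU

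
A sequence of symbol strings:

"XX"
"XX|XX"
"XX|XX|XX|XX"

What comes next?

XX|XX|XX|XX|XX|XX|XX|XX

Each string is two copies of the previous one joined by '|'.
One more doubling of XX|XX|XX|XX gives the answer.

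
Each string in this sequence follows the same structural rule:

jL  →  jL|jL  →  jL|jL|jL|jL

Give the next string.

Each string is two copies of the previous one joined by '|'.
Doubling jL|jL|jL|jL with '|' between the halves:

jL|jL|jL|jL|jL|jL|jL|jL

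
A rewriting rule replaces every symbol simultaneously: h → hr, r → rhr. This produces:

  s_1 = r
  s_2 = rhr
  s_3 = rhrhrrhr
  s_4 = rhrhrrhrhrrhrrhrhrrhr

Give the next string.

Rewriting the 21 symbols of rhrhrrhrhrrhrrhrhrrhr one by one yields rhr hr rhr hr rhr rhr hr rhr hr rhr rhr hr rhr rhr hr rhr hr rhr rhr hr rhr; concatenated:

rhrhrrhrhrrhrrhrhrrhrhrrhrrhrhrrhrrhrhrrhrhrrhrrhrhrrhr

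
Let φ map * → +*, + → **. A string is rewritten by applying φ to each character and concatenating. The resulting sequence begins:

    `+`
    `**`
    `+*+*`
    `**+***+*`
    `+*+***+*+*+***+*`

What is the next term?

**+***+*+*+***+***+***+*+*+***+*

φ(+*+***+*+*+***+*) expands symbol-by-symbol to ** +* ** +* +* +* ** +* ** +* ** +* +* +* ** +*; joining the 16 pieces gives the next term.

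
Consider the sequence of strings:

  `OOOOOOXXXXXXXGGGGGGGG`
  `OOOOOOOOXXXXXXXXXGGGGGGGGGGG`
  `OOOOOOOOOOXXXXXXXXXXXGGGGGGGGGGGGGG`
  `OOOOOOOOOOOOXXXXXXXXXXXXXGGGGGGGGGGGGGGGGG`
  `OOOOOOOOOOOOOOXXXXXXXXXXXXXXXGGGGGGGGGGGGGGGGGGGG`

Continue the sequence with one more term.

Term n consists of 2n O's, followed by 2n+1 X's, followed by 3n-1 G's, where the shown terms are n = 3, 4, 5, 6, 7.
For the next term, n = 8, so the run lengths are 16, 17, 23.

OOOOOOOOOOOOOOOOXXXXXXXXXXXXXXXXXGGGGGGGGGGGGGGGGGGGGGGG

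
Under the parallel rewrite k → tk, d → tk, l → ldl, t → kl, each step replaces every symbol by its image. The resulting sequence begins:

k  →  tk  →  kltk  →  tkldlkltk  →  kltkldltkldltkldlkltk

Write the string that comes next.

Rewriting the 21 symbols of kltkldltkldltkldlkltk one by one yields tk ldl kl tk ldl tk ldl kl tk ldl tk ldl kl tk ldl tk ldl tk ldl kl tk; concatenated:

tkldlkltkldltkldlkltkldltkldlkltkldltkldltkldlkltk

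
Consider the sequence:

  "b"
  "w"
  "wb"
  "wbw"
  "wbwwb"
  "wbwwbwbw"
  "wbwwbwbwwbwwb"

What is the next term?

wbwwbwbwwbwwbwbwwbwbw

From term 3 onward, concatenate the last term with the second-to-last: w·b = wb, wb·w = wbw, …
Continuing: wbwwbwbwwbwwb · wbwwbwbw gives term 8.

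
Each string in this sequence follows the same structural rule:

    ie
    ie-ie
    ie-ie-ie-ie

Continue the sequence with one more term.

Every step duplicates the string with '-' between the halves.
So the next term is two copies of ie-ie-ie-ie with '-' between the halves.

ie-ie-ie-ie-ie-ie-ie-ie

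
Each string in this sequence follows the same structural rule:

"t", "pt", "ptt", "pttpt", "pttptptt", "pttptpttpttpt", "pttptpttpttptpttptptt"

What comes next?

Each term (from the third on) is the previous term followed by the one before it: term 3 = pt·t = ptt.
Continuing: pttptpttpttptpttptptt · pttptpttpttpt gives term 8.

pttptpttpttptpttptpttpttptpttpttpt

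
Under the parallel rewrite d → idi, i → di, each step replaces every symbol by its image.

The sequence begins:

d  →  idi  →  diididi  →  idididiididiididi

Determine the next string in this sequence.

Rewriting the 17 symbols of idididiididiididi one by one yields di idi di idi di idi di di idi di idi di di idi di idi di; concatenated:

diididiididiidididiididiidididiididiididi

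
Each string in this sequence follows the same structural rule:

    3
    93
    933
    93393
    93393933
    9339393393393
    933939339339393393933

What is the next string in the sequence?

9339393393393933939339339393393393

Each term (from the third on) is the previous term followed by the one before it: term 3 = 93·3 = 933.
The next term joins 933939339339393393933 and 9339393393393.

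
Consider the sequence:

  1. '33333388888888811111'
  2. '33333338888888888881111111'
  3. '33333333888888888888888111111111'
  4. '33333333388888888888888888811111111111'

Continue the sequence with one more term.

33333333338888888888888888888881111111111111

Reading off run lengths: 3 runs 6, 7, 8, 9; 8 runs 9, 12, 15, 18; 1 runs 5, 7, 9, 11 — each is linear in n, where the shown terms are n = 3, 4, 5, 6.
For the next term, n = 7, so the run lengths are 10, 21, 13.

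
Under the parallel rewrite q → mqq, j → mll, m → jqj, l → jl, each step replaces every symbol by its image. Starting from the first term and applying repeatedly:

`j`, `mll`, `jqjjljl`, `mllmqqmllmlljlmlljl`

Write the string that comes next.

φ(mllmqqmllmlljlmlljl) expands symbol-by-symbol to jqj jl jl jqj mqq mqq jqj jl jl jqj jl jl mll jl jqj jl jl mll jl; joining the 19 pieces gives the next term.

jqjjljljqjmqqmqqjqjjljljqjjljlmlljljqjjljlmlljl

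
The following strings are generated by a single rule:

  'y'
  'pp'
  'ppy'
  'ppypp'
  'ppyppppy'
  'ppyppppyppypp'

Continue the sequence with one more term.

ppyppppyppyppppyppppy

This is a Fibonacci-style word recurrence s(k) = s(k−1)·s(k−2): e.g. pp·y = ppy.
The next term joins ppyppppyppypp and ppyppppy.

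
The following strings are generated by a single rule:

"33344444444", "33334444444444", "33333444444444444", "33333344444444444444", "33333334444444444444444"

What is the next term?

33333333444444444444444444

Reading off run lengths: 3 runs 3, 4, 5, 6, 7; 4 runs 8, 10, 12, 14, 16 — each is linear in n, where the shown terms are n = 3, 4, 5, 6, 7.
Setting n = 8 gives 8, 18 characters in each block.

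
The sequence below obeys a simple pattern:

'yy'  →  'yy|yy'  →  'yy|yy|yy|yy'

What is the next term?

s(k+1) = s(k)·|·s(k) — each term doubles the last with '|' between the halves.
So the next term is two copies of yy|yy|yy|yy with '|' between the halves.

yy|yy|yy|yy|yy|yy|yy|yy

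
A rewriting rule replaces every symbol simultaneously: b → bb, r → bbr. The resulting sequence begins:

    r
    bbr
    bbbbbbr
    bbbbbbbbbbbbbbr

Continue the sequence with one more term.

bbbbbbbbbbbbbbbbbbbbbbbbbbbbbbr

φ(bbbbbbbbbbbbbbr) expands symbol-by-symbol to bb bb bb bb bb bb bb bb bb bb bb bb bb bb bbr; joining the 15 pieces gives the next term.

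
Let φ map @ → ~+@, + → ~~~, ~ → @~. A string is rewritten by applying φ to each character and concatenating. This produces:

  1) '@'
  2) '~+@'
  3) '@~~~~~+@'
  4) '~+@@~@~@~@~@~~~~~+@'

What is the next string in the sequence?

φ(~+@@~@~@~@~@~~~~~+@) expands symbol-by-symbol to @~ ~~~ ~+@ ~+@ @~ ~+@ @~ ~+@ @~ ~+@ @~ ~+@ @~ @~ @~ @~ @~ ~~~ ~+@; joining the 19 pieces gives the next term.

@~~~~~+@~+@@~~+@@~~+@@~~+@@~~+@@~@~@~@~@~~~~~+@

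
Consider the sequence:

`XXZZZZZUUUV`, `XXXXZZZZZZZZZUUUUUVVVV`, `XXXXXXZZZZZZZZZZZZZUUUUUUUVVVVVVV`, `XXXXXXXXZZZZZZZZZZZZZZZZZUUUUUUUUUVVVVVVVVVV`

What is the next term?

XXXXXXXXXXZZZZZZZZZZZZZZZZZZZZZUUUUUUUUUUUVVVVVVVVVVVVV

Each string has the form X^{2n} Z^{4n+1} U^{2n+1} V^{3n-2} (n = 1, 2, …).
For the next term, n = 5, so the run lengths are 10, 21, 11, 13.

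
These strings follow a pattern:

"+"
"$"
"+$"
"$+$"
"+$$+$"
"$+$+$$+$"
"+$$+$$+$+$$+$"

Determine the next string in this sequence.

This is a Fibonacci-style word recurrence s(k) = s(k−2)·s(k−1): e.g. +·$ = +$.
The next term joins $+$+$$+$ and +$$+$$+$+$$+$.

$+$+$$+$+$$+$$+$+$$+$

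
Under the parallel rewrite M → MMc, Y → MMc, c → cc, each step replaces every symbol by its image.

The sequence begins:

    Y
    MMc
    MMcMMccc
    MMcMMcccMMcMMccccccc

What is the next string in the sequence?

Applying the rule to each of the 20 symbols of MMcMMcccMMcMMccccccc gives the pieces MMc MMc cc MMc MMc cc cc cc MMc MMc cc MMc MMc cc cc cc cc cc cc cc, which concatenate to the answer.

MMcMMcccMMcMMcccccccMMcMMcccMMcMMccccccccccccccc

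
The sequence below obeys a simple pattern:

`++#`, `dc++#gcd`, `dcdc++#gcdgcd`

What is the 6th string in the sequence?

dcdcdcdcdc++#gcdgcdgcdgcdgcd

s(k+1) = dc·s(k)·gcd, so each term gains dc as a prefix and gcd as a suffix.
From dcdc++#gcdgcd, 3 further steps: dcdc++#gcdgcd → dcdcdc++#gcdgcdgcd → dcdcdcdc++#gcdgcdgcdgcd → (answer).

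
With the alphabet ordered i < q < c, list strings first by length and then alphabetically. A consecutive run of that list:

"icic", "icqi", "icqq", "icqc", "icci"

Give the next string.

The successor of icci increments the rightmost position that isn't already c and resets every position after it to i.

iccq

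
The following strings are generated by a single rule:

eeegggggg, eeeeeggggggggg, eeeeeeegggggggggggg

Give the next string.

Each string has the form e^{2n-1} g^{3n}, where the shown terms are n = 2, 3, 4.
Setting n = 5 gives 9, 15 characters in each block.

eeeeeeeeeggggggggggggggg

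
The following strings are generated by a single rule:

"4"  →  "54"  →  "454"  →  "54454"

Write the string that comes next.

Each term (from the third on) is the two preceding terms concatenated in order: term 3 = 4·54 = 454.
So term 5 is 454·54454.

45454454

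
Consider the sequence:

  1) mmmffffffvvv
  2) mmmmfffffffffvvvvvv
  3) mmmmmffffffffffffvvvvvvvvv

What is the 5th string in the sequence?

mmmmmmmffffffffffffffffffvvvvvvvvvvvvvvv

Each string has the form m^{n+2} f^{3n+3} v^{3n} (n = 1, 2, …).
At n = 5 the blocks have lengths 7, 18, 15.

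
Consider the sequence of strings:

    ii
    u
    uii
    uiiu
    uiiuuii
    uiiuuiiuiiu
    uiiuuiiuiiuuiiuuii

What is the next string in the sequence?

This is a Fibonacci-style word recurrence s(k) = s(k−1)·s(k−2): e.g. u·ii = uii.
The next term joins uiiuuiiuiiuuiiuuii and uiiuuiiuiiu.

uiiuuiiuiiuuiiuuiiuiiuuiiuiiu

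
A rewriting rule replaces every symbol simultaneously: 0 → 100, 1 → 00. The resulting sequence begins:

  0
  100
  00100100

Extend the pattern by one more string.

1001000010010000100100

Apply φ to 00100100 symbol by symbol: 0→100, 0→100, 1→00, 0→100, 0→100, 1→00, 0→100, 0→100; joined: 100 100 00 100 100 00 100 100.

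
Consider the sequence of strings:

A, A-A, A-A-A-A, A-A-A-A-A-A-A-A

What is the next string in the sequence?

Each string is two copies of the previous one joined by '-'.
Doubling A-A-A-A-A-A-A-A with '-' between the halves:

A-A-A-A-A-A-A-A-A-A-A-A-A-A-A-A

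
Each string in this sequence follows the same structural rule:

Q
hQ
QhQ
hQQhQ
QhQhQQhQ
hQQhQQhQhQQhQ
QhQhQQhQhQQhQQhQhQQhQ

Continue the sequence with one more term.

Each term (from the third on) is the two preceding terms concatenated in order: term 3 = Q·hQ = QhQ.
Continuing: hQQhQQhQhQQhQ · QhQhQQhQhQQhQQhQhQQhQ gives term 8.

hQQhQQhQhQQhQQhQhQQhQhQQhQQhQhQQhQ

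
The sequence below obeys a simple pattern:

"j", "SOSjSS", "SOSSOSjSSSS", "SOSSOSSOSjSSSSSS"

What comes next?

s(k+1) = SOS·s(k)·SS, so each term gains SOS as a prefix and SS as a suffix.
Applying this once more to SOSSOSSOSjSSSSSS:

SOSSOSSOSSOSjSSSSSSSS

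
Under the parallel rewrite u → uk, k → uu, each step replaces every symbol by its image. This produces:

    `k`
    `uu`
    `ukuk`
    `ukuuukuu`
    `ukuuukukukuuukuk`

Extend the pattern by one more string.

Rewriting the 16 symbols of ukuuukukukuuukuk one by one yields uk uu uk uk uk uu uk uu uk uu uk uk uk uu uk uu; concatenated:

ukuuukukukuuukuuukuuukukukuuukuu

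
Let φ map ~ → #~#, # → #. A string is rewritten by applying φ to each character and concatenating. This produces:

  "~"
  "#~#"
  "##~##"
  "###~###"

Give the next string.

####~####

Apply φ to ###~### symbol by symbol: #→#, #→#, #→#, ~→#~#, #→#, #→#, #→#; joined: # # # #~# # # #.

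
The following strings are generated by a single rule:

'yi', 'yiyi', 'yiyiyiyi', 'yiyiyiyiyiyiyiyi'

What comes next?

yiyiyiyiyiyiyiyiyiyiyiyiyiyiyiyi

Every step duplicates the string.
One more doubling of yiyiyiyiyiyiyiyi gives the answer.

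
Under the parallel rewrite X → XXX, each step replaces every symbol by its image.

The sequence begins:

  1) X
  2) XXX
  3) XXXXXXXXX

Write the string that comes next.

XXXXXXXXXXXXXXXXXXXXXXXXXXX

Expanding XXXXXXXXX: X→XXX, X→XXX, X→XXX, X→XXX, X→XXX, X→XXX, X→XXX, X→XXX, X→XXX. Concatenated: XXX XXX XXX XXX XXX XXX XXX XXX XXX.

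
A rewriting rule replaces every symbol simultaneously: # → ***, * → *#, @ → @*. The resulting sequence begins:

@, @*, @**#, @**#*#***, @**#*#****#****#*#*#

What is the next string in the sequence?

Rewriting the 20 symbols of @**#*#****#****#*#*# one by one yields @* *# *# *** *# *** *# *# *# *# *** *# *# *# *# *** *# *** *# ***; concatenated:

@**#*#****#****#*#*#*#****#*#*#*#****#****#***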